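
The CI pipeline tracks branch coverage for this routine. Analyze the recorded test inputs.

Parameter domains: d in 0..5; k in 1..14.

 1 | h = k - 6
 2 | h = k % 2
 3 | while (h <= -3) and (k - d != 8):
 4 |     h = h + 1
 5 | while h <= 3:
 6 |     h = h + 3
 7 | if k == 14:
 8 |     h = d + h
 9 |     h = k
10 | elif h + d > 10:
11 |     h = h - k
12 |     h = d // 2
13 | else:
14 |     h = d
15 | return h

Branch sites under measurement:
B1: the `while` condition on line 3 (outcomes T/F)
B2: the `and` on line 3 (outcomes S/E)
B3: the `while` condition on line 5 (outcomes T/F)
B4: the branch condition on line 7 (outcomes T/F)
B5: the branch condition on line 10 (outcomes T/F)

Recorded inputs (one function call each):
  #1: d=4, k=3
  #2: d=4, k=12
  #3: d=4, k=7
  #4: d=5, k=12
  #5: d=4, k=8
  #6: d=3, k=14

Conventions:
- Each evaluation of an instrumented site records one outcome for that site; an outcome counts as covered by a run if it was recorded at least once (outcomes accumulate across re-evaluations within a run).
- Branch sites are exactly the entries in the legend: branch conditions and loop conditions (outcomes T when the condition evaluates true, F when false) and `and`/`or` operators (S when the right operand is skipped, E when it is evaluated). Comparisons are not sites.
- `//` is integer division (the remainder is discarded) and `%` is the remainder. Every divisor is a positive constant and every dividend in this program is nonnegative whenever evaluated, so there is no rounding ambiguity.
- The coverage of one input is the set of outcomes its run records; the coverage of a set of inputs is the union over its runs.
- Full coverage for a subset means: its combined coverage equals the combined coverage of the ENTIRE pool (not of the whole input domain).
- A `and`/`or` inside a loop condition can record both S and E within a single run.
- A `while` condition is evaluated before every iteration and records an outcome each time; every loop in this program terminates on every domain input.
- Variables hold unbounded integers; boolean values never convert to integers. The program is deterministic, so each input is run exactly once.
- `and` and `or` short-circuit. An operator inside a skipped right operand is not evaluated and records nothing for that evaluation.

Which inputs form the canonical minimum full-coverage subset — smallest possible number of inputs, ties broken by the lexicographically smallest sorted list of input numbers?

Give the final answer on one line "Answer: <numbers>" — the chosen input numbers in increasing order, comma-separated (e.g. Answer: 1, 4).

input #1, d=4, k=3: outcomes B1=F, B2=S, B3=T, B3=F, B4=F, B5=F
input #2, d=4, k=12: outcomes B1=F, B2=S, B3=T, B3=F, B4=F, B5=F
input #3, d=4, k=7: outcomes B1=F, B2=S, B3=T, B3=F, B4=F, B5=F
input #4, d=5, k=12: outcomes B1=F, B2=S, B3=T, B3=F, B4=F, B5=T
input #5, d=4, k=8: outcomes B1=F, B2=S, B3=T, B3=F, B4=F, B5=F
input #6, d=3, k=14: outcomes B1=F, B2=S, B3=T, B3=F, B4=T
union over all inputs: B1=F, B2=S, B3=T, B3=F, B4=T, B4=F, B5=T, B5=F (8 outcomes)
no size-1 subset reaches all 8 outcomes (best union: 6/8)
no size-2 subset reaches all 8 outcomes (best union: 7/8)
at size 3, {1, 4, 6} reaches all 8 outcomes; every lexicographically earlier size-3 subset fails

Answer: 1, 4, 6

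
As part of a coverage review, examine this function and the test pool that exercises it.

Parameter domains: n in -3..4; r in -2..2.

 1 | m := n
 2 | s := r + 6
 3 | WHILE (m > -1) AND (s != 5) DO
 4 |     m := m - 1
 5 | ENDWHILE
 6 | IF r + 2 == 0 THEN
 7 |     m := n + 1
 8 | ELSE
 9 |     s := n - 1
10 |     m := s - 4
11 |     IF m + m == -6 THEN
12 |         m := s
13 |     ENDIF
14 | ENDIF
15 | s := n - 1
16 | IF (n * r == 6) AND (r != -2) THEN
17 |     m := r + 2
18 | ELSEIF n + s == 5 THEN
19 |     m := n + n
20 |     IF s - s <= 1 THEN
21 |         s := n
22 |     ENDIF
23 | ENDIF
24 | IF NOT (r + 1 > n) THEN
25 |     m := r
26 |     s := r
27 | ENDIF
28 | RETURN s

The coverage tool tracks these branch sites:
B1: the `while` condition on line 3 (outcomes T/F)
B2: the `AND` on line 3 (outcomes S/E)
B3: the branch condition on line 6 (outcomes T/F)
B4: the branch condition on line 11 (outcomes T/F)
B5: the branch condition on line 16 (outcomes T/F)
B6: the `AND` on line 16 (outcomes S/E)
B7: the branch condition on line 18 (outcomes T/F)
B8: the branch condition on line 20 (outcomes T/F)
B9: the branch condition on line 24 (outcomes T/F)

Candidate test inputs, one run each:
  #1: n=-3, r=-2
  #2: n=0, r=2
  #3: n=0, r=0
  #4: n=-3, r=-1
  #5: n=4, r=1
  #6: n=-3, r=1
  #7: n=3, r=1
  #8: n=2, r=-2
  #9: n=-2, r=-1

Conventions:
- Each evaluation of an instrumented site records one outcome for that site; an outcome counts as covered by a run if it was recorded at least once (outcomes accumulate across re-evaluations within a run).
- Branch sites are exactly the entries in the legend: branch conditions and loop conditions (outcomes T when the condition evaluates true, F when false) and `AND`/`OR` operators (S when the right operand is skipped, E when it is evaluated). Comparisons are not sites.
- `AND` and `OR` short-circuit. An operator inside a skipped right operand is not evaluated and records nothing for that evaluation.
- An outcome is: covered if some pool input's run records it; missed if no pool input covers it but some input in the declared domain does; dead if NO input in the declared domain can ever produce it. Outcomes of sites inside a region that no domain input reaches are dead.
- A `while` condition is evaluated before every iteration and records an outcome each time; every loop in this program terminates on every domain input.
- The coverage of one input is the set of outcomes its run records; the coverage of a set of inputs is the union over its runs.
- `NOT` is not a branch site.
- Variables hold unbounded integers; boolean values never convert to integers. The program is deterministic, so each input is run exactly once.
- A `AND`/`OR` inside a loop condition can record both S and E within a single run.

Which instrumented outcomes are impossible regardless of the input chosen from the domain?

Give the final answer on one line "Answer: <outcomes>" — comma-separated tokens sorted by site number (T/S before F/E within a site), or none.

exhaustive pass over the 40-input domain:
  B8=F: never recorded by any domain input -> dead
  reachable outcomes have witnesses, e.g. B1=T (e.g. n=0, r=-2), B1=F (e.g. n=-3, r=-2), B2=S (e.g. n=-3, r=-2), B2=E (e.g. n=0, r=-2)

Answer: B8=F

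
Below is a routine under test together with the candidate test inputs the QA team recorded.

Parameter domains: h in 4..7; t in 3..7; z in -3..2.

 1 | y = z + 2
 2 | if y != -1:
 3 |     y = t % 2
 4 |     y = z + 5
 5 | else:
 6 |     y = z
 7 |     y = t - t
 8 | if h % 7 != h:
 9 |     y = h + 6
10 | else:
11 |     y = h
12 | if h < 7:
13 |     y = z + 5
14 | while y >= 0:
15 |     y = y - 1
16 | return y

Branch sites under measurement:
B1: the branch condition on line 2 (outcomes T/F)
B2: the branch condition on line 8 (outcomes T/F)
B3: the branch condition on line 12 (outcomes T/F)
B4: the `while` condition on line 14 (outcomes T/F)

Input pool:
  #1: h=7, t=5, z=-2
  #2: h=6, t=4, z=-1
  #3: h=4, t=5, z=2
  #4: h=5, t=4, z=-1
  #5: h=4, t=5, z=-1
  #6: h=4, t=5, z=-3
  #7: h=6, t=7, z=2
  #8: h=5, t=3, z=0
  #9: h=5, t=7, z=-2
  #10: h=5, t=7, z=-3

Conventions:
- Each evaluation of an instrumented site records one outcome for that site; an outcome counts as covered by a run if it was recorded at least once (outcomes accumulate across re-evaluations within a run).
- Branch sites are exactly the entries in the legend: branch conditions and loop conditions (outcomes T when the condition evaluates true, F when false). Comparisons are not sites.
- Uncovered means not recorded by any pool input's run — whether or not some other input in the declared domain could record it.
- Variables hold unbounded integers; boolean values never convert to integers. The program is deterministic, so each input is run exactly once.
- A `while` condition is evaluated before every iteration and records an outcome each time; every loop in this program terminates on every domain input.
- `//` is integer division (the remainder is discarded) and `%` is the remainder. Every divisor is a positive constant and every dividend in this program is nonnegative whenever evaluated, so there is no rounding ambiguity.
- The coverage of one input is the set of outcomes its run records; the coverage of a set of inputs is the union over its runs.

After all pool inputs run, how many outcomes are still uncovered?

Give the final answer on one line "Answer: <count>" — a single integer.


test 1 (h=7, t=5, z=-2) fires B1->T, B2->T, B3->F, B4->T, B4->T, B4->T, B4->T, B4->T, B4->T, B4->T, B4->T, B4->T, B4->T, B4->T, ...; hits B1=T, B2=T, B3=F, B4=T, B4=F
test 2 (h=6, t=4, z=-1) fires B1->T, B2->F, B3->T, B4->T, B4->T, B4->T, B4->T, B4->T, B4->F; hits B1=T, B2=F, B3=T, B4=T, B4=F
test 3 (h=4, t=5, z=2) fires B1->T, B2->F, B3->T, B4->T, B4->T, B4->T, B4->T, B4->T, B4->T, B4->T, B4->T, B4->F; hits B1=T, B2=F, B3=T, B4=T, B4=F
test 4 (h=5, t=4, z=-1) fires B1->T, B2->F, B3->T, B4->T, B4->T, B4->T, B4->T, B4->T, B4->F; hits B1=T, B2=F, B3=T, B4=T, B4=F
test 5 (h=4, t=5, z=-1) fires B1->T, B2->F, B3->T, B4->T, B4->T, B4->T, B4->T, B4->T, B4->F; hits B1=T, B2=F, B3=T, B4=T, B4=F
test 6 (h=4, t=5, z=-3) fires B1->F, B2->F, B3->T, B4->T, B4->T, B4->T, B4->F; hits B1=F, B2=F, B3=T, B4=T, B4=F
test 7 (h=6, t=7, z=2) fires B1->T, B2->F, B3->T, B4->T, B4->T, B4->T, B4->T, B4->T, B4->T, B4->T, B4->T, B4->F; hits B1=T, B2=F, B3=T, B4=T, B4=F
test 8 (h=5, t=3, z=0) fires B1->T, B2->F, B3->T, B4->T, B4->T, B4->T, B4->T, B4->T, B4->T, B4->F; hits B1=T, B2=F, B3=T, B4=T, B4=F
test 9 (h=5, t=7, z=-2) fires B1->T, B2->F, B3->T, B4->T, B4->T, B4->T, B4->T, B4->F; hits B1=T, B2=F, B3=T, B4=T, B4=F
test 10 (h=5, t=7, z=-3) fires B1->F, B2->F, B3->T, B4->T, B4->T, B4->T, B4->F; hits B1=F, B2=F, B3=T, B4=T, B4=F
union over the pool: B1=T, B1=F, B2=T, B2=F, B3=T, B3=F, B4=T, B4=F
uncovered (0 of 8): none
Answer: 0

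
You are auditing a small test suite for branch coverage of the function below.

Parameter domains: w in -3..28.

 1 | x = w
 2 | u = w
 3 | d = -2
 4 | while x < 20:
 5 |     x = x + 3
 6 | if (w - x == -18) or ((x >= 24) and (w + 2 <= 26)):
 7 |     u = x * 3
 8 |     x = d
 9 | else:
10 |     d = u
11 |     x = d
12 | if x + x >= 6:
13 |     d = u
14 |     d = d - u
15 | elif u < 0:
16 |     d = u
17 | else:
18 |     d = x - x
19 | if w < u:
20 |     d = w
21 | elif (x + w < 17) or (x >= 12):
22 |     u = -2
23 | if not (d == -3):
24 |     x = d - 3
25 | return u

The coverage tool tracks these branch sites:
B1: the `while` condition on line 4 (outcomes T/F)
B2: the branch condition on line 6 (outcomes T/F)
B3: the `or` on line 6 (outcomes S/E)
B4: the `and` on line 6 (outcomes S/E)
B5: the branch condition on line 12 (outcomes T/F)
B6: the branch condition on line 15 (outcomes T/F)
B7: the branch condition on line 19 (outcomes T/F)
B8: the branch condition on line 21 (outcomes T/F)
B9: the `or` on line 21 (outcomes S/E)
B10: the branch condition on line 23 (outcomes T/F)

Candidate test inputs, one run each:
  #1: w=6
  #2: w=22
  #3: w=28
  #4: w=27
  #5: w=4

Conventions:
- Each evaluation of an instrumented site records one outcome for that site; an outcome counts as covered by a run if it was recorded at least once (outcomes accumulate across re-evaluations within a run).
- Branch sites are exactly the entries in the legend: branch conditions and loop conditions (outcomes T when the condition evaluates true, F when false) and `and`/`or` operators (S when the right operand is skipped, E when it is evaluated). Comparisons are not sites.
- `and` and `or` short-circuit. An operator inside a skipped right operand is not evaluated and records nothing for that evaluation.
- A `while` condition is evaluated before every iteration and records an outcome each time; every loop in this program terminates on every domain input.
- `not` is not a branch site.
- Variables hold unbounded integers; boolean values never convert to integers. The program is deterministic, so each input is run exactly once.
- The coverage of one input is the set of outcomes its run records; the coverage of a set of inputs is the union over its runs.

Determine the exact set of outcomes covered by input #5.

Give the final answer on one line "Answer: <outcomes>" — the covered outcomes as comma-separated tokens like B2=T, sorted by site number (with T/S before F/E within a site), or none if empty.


Tracing the run of input #5 (w=4):
  B1->T, B1->T, B1->T, B1->T, B1->T, B1->T, B1->F, B3->S, B2->T, B5->F
  B6->F, B7->T, B10->T
deduplicating events, the covered set is: B1=T, B1=F, B2=T, B3=S, B5=F, B6=F, B7=T, B10=T
Answer: B1=T, B1=F, B2=T, B3=S, B5=F, B6=F, B7=T, B10=T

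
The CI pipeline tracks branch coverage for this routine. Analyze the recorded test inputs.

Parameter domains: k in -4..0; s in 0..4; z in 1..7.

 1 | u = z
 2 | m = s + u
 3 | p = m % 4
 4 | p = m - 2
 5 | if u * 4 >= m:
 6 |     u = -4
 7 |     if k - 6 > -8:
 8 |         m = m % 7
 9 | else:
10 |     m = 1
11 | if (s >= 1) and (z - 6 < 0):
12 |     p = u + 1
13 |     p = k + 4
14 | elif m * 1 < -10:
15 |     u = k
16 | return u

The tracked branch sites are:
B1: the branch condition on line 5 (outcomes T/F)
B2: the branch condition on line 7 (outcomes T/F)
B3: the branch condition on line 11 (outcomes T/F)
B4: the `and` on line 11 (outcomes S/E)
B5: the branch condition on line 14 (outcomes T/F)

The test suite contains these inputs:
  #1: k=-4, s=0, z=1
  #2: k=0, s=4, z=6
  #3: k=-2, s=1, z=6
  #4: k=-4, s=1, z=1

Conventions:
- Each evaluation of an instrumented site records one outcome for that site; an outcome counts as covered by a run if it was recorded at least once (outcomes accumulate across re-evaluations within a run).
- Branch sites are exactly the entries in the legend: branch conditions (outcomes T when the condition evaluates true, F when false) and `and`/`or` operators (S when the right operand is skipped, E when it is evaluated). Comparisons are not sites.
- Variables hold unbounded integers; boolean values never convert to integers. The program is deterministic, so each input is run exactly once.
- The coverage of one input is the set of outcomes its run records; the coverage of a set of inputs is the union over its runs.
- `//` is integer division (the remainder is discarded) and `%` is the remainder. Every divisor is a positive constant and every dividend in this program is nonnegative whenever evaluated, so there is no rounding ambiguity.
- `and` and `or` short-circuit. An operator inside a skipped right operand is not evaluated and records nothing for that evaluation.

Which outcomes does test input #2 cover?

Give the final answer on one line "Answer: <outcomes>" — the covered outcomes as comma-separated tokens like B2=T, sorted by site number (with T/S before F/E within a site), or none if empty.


Running input #2 (k=0, s=4, z=6), event by event:
  B1->T, B2->T, B4->E, B3->F, B5->F
distinct outcomes covered: B1=T, B2=T, B3=F, B4=E, B5=F
Answer: B1=T, B2=T, B3=F, B4=E, B5=F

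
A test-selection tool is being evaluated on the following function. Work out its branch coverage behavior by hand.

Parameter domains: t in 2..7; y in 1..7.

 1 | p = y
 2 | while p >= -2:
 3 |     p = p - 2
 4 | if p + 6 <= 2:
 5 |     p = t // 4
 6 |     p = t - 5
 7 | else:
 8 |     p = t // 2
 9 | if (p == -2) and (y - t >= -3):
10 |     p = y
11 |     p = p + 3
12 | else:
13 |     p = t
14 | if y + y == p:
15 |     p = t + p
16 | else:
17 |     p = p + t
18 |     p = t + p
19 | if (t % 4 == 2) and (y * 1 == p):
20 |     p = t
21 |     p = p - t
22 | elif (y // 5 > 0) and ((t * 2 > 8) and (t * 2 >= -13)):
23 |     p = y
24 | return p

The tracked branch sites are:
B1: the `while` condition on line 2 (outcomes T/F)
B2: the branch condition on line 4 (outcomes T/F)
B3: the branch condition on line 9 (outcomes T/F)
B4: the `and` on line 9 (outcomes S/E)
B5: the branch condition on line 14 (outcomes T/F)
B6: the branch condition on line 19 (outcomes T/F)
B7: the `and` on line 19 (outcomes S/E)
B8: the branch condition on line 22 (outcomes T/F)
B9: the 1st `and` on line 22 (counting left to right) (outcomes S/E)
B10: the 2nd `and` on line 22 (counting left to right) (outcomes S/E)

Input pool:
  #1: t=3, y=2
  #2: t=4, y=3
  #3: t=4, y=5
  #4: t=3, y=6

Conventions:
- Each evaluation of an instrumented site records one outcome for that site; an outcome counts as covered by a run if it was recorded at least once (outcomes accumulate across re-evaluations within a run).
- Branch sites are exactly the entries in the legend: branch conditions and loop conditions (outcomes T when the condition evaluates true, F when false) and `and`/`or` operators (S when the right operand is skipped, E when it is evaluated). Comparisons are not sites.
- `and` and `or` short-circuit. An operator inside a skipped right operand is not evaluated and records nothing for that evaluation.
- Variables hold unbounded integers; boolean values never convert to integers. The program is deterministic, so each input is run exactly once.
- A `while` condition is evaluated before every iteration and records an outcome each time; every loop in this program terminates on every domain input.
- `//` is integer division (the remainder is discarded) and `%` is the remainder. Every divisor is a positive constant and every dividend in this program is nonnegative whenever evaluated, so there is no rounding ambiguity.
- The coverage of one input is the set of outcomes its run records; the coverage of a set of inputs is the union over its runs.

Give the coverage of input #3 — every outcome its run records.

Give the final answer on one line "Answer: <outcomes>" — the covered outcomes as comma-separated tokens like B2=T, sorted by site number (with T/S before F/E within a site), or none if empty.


Event log for input #3 (t=4, y=5):
  B1->T, B1->T, B1->T, B1->T, B1->F, B2->F, B4->S, B3->F, B5->F, B7->S
  B6->F, B9->E, B10->S, B8->F
collecting distinct outcomes: B1=T, B1=F, B2=F, B3=F, B4=S, B5=F, B6=F, B7=S, B8=F, B9=E, B10=S
Answer: B1=T, B1=F, B2=F, B3=F, B4=S, B5=F, B6=F, B7=S, B8=F, B9=E, B10=S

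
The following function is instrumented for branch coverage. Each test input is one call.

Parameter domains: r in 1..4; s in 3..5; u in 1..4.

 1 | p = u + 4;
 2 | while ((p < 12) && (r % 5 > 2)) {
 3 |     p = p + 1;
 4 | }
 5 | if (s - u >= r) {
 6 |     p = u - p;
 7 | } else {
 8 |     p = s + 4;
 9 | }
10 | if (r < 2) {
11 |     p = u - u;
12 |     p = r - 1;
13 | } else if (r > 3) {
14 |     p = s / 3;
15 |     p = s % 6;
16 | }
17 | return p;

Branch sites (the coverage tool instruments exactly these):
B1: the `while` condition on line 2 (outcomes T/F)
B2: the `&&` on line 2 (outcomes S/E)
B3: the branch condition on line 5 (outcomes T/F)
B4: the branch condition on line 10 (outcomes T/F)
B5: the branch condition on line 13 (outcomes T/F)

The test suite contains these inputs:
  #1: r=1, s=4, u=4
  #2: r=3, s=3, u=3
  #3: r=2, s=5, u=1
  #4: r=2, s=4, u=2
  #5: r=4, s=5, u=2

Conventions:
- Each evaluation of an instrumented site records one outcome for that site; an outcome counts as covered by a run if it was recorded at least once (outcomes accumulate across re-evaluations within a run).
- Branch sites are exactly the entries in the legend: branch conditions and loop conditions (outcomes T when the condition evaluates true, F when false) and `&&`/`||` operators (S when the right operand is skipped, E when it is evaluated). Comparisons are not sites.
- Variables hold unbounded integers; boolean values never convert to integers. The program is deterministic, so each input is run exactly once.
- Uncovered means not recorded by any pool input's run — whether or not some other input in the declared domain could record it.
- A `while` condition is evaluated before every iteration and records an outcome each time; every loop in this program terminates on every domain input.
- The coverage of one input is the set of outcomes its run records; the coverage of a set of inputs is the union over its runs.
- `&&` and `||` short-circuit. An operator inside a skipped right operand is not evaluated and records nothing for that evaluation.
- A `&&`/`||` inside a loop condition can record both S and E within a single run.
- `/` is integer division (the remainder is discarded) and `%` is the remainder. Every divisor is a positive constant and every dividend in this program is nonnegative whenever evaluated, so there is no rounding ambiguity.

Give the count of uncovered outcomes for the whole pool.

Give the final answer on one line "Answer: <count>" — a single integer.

run #1 (r=1, s=4, u=4) runs B2->E, B1->F, B3->F, B4->T; records B1=F, B2=E, B3=F, B4=T
run #2 (r=3, s=3, u=3) runs B2->E, B1->T, B2->E, B1->T, B2->E, B1->T, B2->E, B1->T, B2->E, B1->T, B2->S, B1->F, B3->F, B4->F, ...; records B1=T, B1=F, B2=S, B2=E, B3=F, B4=F, B5=F
run #3 (r=2, s=5, u=1) runs B2->E, B1->F, B3->T, B4->F, B5->F; records B1=F, B2=E, B3=T, B4=F, B5=F
run #4 (r=2, s=4, u=2) runs B2->E, B1->F, B3->T, B4->F, B5->F; records B1=F, B2=E, B3=T, B4=F, B5=F
run #5 (r=4, s=5, u=2) runs B2->E, B1->T, B2->E, B1->T, B2->E, B1->T, B2->E, B1->T, B2->E, B1->T, B2->E, B1->T, B2->S, B1->F, ...; records B1=T, B1=F, B2=S, B2=E, B3=F, B4=F, B5=T
union over the pool: B1=T, B1=F, B2=S, B2=E, B3=T, B3=F, B4=T, B4=F, B5=T, B5=F
uncovered (0 of 10): none

Answer: 0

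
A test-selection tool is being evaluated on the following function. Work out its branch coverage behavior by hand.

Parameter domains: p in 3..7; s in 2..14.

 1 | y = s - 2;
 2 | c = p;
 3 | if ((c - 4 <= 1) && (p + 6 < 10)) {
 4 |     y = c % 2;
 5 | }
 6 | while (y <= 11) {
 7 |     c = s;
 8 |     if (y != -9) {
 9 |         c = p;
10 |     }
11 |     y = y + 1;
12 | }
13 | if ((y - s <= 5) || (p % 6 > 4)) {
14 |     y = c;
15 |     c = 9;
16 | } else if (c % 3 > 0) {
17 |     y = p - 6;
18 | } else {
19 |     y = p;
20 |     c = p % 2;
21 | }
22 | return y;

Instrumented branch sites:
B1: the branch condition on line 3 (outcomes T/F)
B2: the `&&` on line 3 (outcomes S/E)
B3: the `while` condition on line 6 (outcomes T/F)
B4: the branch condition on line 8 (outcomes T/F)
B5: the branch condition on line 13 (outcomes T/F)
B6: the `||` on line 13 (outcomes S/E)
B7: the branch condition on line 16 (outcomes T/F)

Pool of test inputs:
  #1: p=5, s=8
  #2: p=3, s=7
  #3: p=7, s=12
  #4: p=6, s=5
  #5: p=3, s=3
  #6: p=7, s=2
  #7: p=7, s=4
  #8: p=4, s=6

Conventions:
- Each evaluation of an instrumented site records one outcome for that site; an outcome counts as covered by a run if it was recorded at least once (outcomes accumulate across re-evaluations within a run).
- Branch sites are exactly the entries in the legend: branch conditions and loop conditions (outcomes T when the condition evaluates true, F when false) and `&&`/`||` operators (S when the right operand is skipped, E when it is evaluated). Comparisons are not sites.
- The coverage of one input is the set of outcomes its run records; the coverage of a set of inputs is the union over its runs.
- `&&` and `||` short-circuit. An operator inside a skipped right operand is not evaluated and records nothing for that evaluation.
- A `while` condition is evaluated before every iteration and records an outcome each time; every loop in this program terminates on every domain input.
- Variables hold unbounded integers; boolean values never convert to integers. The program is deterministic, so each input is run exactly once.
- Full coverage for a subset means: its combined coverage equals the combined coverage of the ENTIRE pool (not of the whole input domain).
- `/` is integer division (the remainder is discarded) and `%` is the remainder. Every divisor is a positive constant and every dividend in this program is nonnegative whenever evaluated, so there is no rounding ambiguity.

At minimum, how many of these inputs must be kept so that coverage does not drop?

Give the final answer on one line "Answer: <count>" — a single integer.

input #1 (p=5, s=8): covers B1=F, B2=E, B3=T, B3=F, B4=T, B5=T, B6=S
input #2 (p=3, s=7): covers B1=T, B2=E, B3=T, B3=F, B4=T, B5=T, B6=S
input #3 (p=7, s=12): covers B1=F, B2=S, B3=T, B3=F, B4=T, B5=T, B6=S
input #4 (p=6, s=5): covers B1=F, B2=S, B3=T, B3=F, B4=T, B5=F, B6=E, B7=F
input #5 (p=3, s=3): covers B1=T, B2=E, B3=T, B3=F, B4=T, B5=F, B6=E, B7=F
input #6 (p=7, s=2): covers B1=F, B2=S, B3=T, B3=F, B4=T, B5=F, B6=E, B7=T
input #7 (p=7, s=4): covers B1=F, B2=S, B3=T, B3=F, B4=T, B5=F, B6=E, B7=T
input #8 (p=4, s=6): covers B1=F, B2=E, B3=T, B3=F, B4=T, B5=F, B6=E, B7=T
the full pool covers 13 outcomes: B1=T, B1=F, B2=S, B2=E, B3=T, B3=F, B4=T, B5=T, B5=F, B6=S, B6=E, B7=T, B7=F
every size-1 subset falls short of the 13 outcomes (best: 8/13)
every size-2 subset falls short of the 13 outcomes (best: 12/13)
inputs {1, 5, 6} (size 3) cover everything; no size-3 subset with a lexicographically smaller index list covers all 13

Answer: 3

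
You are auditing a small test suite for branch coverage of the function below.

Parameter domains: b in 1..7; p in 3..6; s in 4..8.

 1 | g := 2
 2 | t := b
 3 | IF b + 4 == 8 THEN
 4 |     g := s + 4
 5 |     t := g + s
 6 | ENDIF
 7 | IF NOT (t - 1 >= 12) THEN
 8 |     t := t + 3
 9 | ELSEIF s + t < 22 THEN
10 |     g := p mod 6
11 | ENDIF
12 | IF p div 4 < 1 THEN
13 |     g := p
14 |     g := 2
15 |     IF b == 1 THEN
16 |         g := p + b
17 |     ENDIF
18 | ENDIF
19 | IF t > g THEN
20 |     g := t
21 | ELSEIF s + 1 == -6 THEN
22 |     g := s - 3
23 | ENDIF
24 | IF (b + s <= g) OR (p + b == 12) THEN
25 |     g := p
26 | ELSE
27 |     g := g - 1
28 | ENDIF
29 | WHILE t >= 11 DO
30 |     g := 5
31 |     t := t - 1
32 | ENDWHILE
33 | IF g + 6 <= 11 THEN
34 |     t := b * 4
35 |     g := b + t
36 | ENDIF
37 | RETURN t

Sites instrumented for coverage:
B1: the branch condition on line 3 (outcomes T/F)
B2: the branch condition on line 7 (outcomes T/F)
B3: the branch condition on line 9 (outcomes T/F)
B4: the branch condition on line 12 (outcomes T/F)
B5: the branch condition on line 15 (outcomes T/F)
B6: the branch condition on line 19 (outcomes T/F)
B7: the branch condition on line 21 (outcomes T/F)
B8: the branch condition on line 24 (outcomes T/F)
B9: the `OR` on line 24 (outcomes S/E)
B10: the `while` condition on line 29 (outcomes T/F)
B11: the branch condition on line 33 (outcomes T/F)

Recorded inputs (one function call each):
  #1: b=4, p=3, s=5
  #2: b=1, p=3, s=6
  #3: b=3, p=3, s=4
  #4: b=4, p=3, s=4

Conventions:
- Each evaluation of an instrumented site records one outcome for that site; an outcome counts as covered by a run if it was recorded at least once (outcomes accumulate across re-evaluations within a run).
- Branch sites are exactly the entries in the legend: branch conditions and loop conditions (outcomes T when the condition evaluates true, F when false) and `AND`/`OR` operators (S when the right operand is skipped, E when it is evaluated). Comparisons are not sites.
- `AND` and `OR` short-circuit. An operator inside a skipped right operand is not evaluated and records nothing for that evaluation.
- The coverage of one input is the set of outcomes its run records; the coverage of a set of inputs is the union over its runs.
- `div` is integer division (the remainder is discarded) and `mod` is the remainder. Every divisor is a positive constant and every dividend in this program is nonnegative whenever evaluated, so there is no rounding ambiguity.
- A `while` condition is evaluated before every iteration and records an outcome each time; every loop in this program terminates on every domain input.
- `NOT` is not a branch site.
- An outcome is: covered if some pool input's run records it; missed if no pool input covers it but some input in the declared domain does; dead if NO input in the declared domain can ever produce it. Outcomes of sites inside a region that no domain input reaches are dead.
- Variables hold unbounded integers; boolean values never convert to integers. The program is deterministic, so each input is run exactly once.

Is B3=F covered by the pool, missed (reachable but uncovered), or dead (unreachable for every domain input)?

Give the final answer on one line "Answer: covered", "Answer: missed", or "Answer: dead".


no pool input records B3=F
but domain input (b=4, p=3, s=6) does record it -> reachable, so missed
Answer: missed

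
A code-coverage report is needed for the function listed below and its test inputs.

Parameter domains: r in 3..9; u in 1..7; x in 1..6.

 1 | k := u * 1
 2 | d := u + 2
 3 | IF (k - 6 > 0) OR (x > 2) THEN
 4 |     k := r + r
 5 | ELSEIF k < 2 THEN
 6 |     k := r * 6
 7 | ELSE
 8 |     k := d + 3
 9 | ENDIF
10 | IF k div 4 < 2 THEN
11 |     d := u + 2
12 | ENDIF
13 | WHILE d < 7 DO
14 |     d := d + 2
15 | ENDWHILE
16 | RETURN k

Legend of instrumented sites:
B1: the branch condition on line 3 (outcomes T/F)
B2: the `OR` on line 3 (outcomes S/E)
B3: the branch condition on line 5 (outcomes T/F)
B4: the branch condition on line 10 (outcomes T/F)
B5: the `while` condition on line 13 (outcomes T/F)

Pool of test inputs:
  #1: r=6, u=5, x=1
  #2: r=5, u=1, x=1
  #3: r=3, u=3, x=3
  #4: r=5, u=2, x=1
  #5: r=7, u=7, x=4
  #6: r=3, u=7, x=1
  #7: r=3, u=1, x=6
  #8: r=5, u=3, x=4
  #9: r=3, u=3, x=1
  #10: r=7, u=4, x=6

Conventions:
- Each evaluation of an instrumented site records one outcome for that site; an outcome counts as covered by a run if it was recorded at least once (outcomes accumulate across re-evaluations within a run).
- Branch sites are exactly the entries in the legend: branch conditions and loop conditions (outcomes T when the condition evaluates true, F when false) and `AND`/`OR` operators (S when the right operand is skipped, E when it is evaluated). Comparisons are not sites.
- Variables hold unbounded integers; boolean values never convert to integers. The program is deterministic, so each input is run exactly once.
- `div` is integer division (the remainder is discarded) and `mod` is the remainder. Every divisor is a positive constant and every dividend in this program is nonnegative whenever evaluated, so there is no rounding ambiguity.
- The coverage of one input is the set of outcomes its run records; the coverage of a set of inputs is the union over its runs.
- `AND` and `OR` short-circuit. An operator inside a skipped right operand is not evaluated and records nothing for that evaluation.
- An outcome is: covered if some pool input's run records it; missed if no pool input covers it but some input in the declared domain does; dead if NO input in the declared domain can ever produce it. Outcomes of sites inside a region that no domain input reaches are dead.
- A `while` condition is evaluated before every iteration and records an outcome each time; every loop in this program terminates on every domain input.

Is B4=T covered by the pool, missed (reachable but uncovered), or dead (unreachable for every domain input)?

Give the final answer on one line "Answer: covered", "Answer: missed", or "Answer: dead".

B4=T is recorded by pool input(s) 3, 4, 6, 7 -> covered

Answer: covered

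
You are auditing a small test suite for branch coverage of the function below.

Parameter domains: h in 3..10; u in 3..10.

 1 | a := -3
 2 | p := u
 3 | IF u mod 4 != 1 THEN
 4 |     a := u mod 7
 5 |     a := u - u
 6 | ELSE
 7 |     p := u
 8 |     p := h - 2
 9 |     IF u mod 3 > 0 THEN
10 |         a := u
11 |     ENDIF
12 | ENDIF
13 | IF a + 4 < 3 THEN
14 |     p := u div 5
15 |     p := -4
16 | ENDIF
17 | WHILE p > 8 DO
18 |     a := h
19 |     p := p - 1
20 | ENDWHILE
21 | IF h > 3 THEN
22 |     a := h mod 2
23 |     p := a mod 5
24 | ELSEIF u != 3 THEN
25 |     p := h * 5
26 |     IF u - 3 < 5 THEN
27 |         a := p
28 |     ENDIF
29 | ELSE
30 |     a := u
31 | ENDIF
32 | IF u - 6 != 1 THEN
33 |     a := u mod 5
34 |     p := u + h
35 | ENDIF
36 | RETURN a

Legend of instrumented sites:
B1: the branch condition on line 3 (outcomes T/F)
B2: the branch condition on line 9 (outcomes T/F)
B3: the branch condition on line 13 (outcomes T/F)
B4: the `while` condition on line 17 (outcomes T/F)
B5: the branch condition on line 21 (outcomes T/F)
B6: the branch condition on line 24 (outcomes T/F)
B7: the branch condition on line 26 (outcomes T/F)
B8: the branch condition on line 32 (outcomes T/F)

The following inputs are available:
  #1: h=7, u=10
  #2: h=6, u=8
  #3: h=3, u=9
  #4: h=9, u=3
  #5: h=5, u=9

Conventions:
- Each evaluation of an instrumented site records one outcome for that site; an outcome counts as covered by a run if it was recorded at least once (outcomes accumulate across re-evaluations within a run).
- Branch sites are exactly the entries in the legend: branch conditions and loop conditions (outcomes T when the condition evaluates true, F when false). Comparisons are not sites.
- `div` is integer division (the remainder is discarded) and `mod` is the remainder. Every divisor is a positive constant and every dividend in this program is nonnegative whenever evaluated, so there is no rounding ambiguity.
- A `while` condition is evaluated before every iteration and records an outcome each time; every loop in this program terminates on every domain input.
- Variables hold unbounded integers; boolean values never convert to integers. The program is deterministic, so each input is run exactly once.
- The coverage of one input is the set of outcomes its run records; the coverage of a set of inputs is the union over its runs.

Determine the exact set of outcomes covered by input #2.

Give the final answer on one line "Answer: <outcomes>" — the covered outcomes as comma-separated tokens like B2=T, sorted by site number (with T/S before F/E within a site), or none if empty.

Running input #2 (h=6, u=8), event by event:
  B1->T, B3->F, B4->F, B5->T, B8->T
collecting distinct outcomes: B1=T, B3=F, B4=F, B5=T, B8=T

Answer: B1=T, B3=F, B4=F, B5=T, B8=T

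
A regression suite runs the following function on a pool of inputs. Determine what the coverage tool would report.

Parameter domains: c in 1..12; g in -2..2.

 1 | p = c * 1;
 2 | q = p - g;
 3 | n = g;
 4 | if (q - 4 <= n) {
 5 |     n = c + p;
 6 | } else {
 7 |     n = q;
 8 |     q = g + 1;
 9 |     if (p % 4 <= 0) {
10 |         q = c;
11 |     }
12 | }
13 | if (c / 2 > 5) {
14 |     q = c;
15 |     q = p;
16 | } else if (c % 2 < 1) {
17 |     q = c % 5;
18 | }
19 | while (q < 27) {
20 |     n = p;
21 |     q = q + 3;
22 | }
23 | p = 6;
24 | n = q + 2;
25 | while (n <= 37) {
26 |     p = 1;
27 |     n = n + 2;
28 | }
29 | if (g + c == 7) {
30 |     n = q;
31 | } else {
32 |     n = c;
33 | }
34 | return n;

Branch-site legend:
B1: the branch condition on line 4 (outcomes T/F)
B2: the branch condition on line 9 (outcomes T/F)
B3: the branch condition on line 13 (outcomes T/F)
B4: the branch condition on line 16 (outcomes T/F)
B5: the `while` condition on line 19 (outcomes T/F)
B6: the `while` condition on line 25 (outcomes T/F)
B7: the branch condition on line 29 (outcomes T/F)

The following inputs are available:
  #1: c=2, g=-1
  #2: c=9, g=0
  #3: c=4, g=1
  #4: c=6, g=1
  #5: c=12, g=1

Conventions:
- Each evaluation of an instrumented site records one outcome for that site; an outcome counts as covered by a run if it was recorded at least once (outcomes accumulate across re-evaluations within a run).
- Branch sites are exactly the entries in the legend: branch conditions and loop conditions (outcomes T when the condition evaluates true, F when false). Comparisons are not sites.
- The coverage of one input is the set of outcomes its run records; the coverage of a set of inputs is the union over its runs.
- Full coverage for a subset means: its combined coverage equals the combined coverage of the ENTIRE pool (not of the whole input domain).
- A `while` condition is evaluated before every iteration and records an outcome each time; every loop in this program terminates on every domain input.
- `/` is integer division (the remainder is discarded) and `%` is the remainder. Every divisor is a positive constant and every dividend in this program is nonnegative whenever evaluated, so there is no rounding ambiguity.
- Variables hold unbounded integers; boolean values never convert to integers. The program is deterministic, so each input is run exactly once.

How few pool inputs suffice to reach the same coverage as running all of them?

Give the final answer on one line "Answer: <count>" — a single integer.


run #1 (c=2, g=-1) runs B1->T, B3->F, B4->T, B5->T, B5->T, B5->T, B5->T, B5->T, B5->T, B5->T, B5->T, B5->T, B5->F, B6->T, ...; records B1=T, B3=F, B4=T, B5=T, B5=F, B6=T, B6=F, B7=F
run #2 (c=9, g=0) runs B1->F, B2->F, B3->F, B4->F, B5->T, B5->T, B5->T, B5->T, B5->T, B5->T, B5->T, B5->T, B5->T, B5->F, ...; records B1=F, B2=F, B3=F, B4=F, B5=T, B5=F, B6=T, B6=F, B7=F
run #3 (c=4, g=1) runs B1->T, B3->F, B4->T, B5->T, B5->T, B5->T, B5->T, B5->T, B5->T, B5->T, B5->T, B5->F, B6->T, B6->T, ...; records B1=T, B3=F, B4=T, B5=T, B5=F, B6=T, B6=F, B7=F
run #4 (c=6, g=1) runs B1->T, B3->F, B4->T, B5->T, B5->T, B5->T, B5->T, B5->T, B5->T, B5->T, B5->T, B5->T, B5->F, B6->T, ...; records B1=T, B3=F, B4=T, B5=T, B5=F, B6=T, B6=F, B7=T
run #5 (c=12, g=1) runs B1->F, B2->T, B3->T, B5->T, B5->T, B5->T, B5->T, B5->T, B5->F, B6->T, B6->T, B6->T, B6->T, B6->T, ...; records B1=F, B2=T, B3=T, B5=T, B5=F, B6=T, B6=F, B7=F
together the pool reaches 14 outcomes: B1=T, B1=F, B2=T, B2=F, B3=T, B3=F, B4=T, B4=F, B5=T, B5=F, B6=T, B6=F, B7=T, B7=F
checked all size-1 subsets: none covers 14 outcomes (max 9/14)
checked all size-2 subsets: none covers 14 outcomes (max 12/14)
size 3: inputs {2, 4, 5} cover all 14 outcomes, and no lexicographically smaller subset of this size does
Answer: 3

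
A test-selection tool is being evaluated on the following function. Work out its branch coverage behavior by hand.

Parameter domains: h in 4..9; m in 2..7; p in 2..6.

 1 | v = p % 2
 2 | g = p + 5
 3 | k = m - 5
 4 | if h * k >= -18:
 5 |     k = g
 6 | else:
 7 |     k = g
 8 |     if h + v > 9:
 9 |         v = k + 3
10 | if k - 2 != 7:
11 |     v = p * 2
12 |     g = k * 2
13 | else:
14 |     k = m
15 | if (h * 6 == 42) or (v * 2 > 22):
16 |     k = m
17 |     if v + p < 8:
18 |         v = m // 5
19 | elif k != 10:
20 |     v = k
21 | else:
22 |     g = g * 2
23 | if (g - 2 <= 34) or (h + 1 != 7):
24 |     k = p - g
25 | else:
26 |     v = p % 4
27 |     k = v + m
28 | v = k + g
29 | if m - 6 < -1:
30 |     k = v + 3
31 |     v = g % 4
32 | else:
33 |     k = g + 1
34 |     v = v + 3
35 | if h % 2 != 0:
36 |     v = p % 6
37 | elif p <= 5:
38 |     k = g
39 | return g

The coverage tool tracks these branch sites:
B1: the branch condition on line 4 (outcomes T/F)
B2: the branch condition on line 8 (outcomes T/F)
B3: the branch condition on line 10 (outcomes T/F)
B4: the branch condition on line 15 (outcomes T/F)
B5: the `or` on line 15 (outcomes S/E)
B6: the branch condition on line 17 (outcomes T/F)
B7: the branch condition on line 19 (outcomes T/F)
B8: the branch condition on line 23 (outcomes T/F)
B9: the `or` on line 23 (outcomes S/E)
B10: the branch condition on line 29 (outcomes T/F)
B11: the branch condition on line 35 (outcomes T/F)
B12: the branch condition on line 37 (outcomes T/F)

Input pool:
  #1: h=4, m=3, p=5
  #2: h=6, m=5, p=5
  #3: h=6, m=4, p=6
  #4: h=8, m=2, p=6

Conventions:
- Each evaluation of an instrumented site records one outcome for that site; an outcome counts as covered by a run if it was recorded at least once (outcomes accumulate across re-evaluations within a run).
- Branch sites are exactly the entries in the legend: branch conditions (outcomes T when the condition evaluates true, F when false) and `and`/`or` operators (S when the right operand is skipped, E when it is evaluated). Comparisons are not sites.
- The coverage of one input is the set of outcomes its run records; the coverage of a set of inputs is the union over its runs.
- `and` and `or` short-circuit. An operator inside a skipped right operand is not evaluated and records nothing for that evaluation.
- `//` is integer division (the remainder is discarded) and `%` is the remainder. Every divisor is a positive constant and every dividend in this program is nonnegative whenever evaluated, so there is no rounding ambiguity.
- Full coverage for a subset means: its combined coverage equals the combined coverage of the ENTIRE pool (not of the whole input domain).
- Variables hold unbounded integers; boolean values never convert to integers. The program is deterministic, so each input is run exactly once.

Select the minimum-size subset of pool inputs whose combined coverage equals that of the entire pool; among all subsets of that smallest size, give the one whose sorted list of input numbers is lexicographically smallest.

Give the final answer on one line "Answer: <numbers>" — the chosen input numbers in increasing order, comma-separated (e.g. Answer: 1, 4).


input #1 (h=4, m=3, p=5): events B1->T, B3->T, B5->E, B4->F, B7->F, B9->E, B8->T, B10->T, B11->F, B12->T; covers B1=T, B3=T, B4=F, B5=E, B7=F, B8=T, B9=E, B10=T, B11=F, B12=T
input #2 (h=6, m=5, p=5): events B1->T, B3->T, B5->E, B4->F, B7->F, B9->E, B8->F, B10->F, B11->F, B12->T; covers B1=T, B3=T, B4=F, B5=E, B7=F, B8=F, B9=E, B10=F, B11=F, B12=T
input #3 (h=6, m=4, p=6): events B1->T, B3->T, B5->E, B4->T, B6->F, B9->S, B8->T, B10->T, B11->F, B12->F; covers B1=T, B3=T, B4=T, B5=E, B6=F, B8=T, B9=S, B10=T, B11=F, B12=F
input #4 (h=8, m=2, p=6): events B1->F, B2->F, B3->T, B5->E, B4->T, B6->F, B9->S, B8->T, B10->T, B11->F, B12->F; covers B1=F, B2=F, B3=T, B4=T, B5=E, B6=F, B8=T, B9=S, B10=T, B11=F, B12=F
union over all inputs: B1=T, B1=F, B2=F, B3=T, B4=T, B4=F, B5=E, B6=F, B7=F, B8=T, B8=F, B9=S, B9=E, B10=T, B10=F, B11=F, B12=T, B12=F (18 outcomes)
checked all size-1 subsets: none covers 18 outcomes (max 11/18)
at size 2, {2, 4} reaches all 18 outcomes; every lexicographically earlier size-2 subset fails
Answer: 2, 4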